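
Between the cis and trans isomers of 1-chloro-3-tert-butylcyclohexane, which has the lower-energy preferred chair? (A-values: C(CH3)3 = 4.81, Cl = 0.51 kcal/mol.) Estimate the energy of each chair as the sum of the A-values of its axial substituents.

At 1,3 positions (parity same): cis → (e,e or a,a); trans → (a,e or e,a).
Best chair for cis: E = 0.00 kcal/mol; best chair for trans: E = 0.51 kcal/mol.
The cis isomer is lower by 0.51 kcal/mol.

cis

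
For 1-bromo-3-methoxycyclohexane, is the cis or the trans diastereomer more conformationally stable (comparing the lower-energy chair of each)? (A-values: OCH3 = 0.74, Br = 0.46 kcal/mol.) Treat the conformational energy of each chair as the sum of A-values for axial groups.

At 1,3 positions (parity same): cis → (e,e or a,a); trans → (a,e or e,a).
Best chair for cis: E = 0.00 kcal/mol; best chair for trans: E = 0.46 kcal/mol.
The cis isomer is lower by 0.46 kcal/mol.

cis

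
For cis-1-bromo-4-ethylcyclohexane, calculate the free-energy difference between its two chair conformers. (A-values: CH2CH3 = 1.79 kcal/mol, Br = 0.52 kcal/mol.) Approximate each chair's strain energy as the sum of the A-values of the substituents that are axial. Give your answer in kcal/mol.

1.27 kcal/mol

C1 and C4 have opposite parity, so for the cis isomer the two substituents are one axial and one equatorial in each chair.
Chair I (ethyl axial, bromo equatorial): E = 1.79 kcal/mol.
Chair II (ethyl equatorial, bromo axial): E = 0.52 kcal/mol.
ΔE = 1.79 − 0.52 = 1.27 kcal/mol; chair II is more stable.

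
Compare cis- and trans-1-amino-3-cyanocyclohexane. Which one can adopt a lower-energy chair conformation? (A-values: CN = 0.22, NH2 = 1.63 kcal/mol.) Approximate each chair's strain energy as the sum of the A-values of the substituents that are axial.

At 1,3 positions (parity same): cis → (e,e or a,a); trans → (a,e or e,a).
Best chair for cis: E = 0.00 kcal/mol; best chair for trans: E = 0.22 kcal/mol.
The cis isomer is lower by 0.22 kcal/mol.

cis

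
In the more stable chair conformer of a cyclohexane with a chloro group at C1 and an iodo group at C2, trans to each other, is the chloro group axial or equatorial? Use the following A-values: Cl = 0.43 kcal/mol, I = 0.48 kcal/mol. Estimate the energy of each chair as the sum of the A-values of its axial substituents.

equatorial

C1 and C2 have opposite parity, so for the trans isomer the two substituents are e,e in one chair and a,a in the other.
Chair I (chloro axial, iodo axial): E = 0.91 kcal/mol.
Chair II (chloro equatorial, iodo equatorial): E = 0.00 kcal/mol.
Chair II is the more stable (lower-energy) conformer, and in that chair the chloro group is equatorial.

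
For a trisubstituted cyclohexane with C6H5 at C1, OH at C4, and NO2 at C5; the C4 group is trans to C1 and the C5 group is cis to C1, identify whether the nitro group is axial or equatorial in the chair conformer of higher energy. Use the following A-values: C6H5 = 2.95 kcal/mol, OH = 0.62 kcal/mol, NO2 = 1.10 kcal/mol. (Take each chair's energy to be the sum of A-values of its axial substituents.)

Chair I (phenyl axial, hydroxyl axial, nitro axial): E = 4.67 kcal/mol.
Chair II (phenyl equatorial, hydroxyl equatorial, nitro equatorial): E = 0.00 kcal/mol.
Chair I is the less stable (higher-energy) conformer, and in that chair the nitro group is axial.

axial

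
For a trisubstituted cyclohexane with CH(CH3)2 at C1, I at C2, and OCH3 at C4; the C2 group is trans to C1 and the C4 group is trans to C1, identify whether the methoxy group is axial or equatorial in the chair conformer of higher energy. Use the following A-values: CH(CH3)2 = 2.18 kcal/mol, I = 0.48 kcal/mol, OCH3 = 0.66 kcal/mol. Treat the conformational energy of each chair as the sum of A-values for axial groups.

Chair I (isopropyl axial, iodo axial, methoxy axial): E = 3.32 kcal/mol.
Chair II (isopropyl equatorial, iodo equatorial, methoxy equatorial): E = 0.00 kcal/mol.
Chair I is the less stable (higher-energy) conformer, and in that chair the methoxy group is axial.

axial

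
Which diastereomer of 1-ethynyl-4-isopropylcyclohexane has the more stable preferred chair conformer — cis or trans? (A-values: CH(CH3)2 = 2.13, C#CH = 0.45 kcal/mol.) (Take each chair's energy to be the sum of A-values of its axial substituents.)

trans

At 1,4 positions (parity opposite): cis → (a,e or e,a); trans → (e,e or a,a).
Best chair for cis: E = 0.45 kcal/mol; best chair for trans: E = 0.00 kcal/mol.
The trans isomer is lower by 0.45 kcal/mol.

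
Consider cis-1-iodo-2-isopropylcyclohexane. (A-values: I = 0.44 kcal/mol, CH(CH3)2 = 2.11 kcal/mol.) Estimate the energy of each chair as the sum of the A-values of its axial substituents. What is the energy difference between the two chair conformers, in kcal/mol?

C1 and C2 have opposite parity, so for the cis isomer the two substituents are one axial and one equatorial in each chair.
Chair I (iodo axial, isopropyl equatorial): E = 0.44 kcal/mol.
Chair II (iodo equatorial, isopropyl axial): E = 2.11 kcal/mol.
ΔE = 2.11 − 0.44 = 1.67 kcal/mol; chair I is more stable.

1.67 kcal/mol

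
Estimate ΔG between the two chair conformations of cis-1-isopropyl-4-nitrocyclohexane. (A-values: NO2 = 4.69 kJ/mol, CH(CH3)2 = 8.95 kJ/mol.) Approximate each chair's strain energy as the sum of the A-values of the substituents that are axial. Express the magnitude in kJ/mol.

4.26 kJ/mol

C1 and C4 have opposite parity, so for the cis isomer the two substituents are one axial and one equatorial in each chair.
Chair I (nitro axial, isopropyl equatorial): E = 4.69 kJ/mol.
Chair II (nitro equatorial, isopropyl axial): E = 8.95 kJ/mol.
ΔE = 8.95 − 4.69 = 4.26 kJ/mol; chair I is more stable.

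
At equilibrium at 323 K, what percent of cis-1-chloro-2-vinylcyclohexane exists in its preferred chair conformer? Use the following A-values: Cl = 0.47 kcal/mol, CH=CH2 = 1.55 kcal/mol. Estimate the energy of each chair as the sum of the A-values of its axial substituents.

C1 and C2 have opposite parity, so for the cis isomer the two substituents are one axial and one equatorial in each chair.
Chair I (chloro axial, vinyl equatorial): E = 0.47 kcal/mol; chair II (chloro equatorial, vinyl axial): E = 1.55 kcal/mol.
ΔG = 1.08 kcal/mol between the two chairs.
K = exp(ΔG/RT) with R = 1.987×10⁻³ kcal mol⁻¹ K⁻¹ and T = 323 K gives K ≈ 5.38.
Fraction in the lower-energy chair = K/(K+1) = 84.3%.

84.3%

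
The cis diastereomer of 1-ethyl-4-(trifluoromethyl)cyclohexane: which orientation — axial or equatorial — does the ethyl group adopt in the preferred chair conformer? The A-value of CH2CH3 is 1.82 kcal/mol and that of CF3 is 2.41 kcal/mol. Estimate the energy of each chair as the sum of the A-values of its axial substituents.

axial

C1 and C4 have opposite parity, so for the cis isomer the two substituents are one axial and one equatorial in each chair.
Chair I (ethyl axial, trifluoromethyl equatorial): E = 1.82 kcal/mol.
Chair II (ethyl equatorial, trifluoromethyl axial): E = 2.41 kcal/mol.
Chair I is the more stable (lower-energy) conformer, and in that chair the ethyl group is axial.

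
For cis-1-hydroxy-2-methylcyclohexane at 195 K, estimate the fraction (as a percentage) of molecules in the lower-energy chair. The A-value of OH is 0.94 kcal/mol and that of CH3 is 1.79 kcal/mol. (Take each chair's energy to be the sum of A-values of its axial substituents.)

90.0%

C1 and C2 have opposite parity, so for the cis isomer the two substituents are one axial and one equatorial in each chair.
Chair I (hydroxyl axial, methyl equatorial): E = 0.94 kcal/mol; chair II (hydroxyl equatorial, methyl axial): E = 1.79 kcal/mol.
ΔG = 0.85 kcal/mol between the two chairs.
K = exp(ΔG/RT) with R = 1.987×10⁻³ kcal mol⁻¹ K⁻¹ and T = 195 K gives K ≈ 8.97.
Fraction in the lower-energy chair = K/(K+1) = 90.0%.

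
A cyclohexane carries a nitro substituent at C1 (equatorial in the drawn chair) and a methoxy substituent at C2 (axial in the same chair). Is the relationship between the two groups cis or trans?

C1 and C2 have opposite parity, so their axial bonds point in opposite directions.
With opposite-parity carbons, two substituents on the same face are one axial and one equatorial; opposite faces give both axial or both equatorial.
Here the groups are equatorial/axial → same face → cis.

cis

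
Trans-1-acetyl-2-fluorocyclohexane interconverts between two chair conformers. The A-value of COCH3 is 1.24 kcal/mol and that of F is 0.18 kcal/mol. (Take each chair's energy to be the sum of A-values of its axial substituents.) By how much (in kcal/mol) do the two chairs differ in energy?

1.42 kcal/mol

C1 and C2 have opposite parity, so for the trans isomer the two substituents are e,e in one chair and a,a in the other.
Chair I (acetyl axial, fluoro axial): E = 1.42 kcal/mol.
Chair II (acetyl equatorial, fluoro equatorial): E = 0.00 kcal/mol.
ΔE = 1.42 − 0.00 = 1.42 kcal/mol; chair II is more stable.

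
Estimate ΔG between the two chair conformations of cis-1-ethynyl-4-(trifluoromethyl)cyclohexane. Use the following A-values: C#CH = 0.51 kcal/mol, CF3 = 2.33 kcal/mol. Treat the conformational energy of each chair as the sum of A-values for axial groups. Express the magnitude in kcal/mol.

1.82 kcal/mol

C1 and C4 have opposite parity, so for the cis isomer the two substituents are one axial and one equatorial in each chair.
Chair I (ethynyl axial, trifluoromethyl equatorial): E = 0.51 kcal/mol.
Chair II (ethynyl equatorial, trifluoromethyl axial): E = 2.33 kcal/mol.
ΔE = 2.33 − 0.51 = 1.82 kcal/mol; chair I is more stable.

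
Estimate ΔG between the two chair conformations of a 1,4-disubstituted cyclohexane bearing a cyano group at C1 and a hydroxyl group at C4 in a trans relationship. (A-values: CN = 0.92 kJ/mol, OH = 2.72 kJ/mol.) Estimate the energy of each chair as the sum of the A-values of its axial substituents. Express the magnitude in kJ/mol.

C1 and C4 have opposite parity, so for the trans isomer the two substituents are e,e in one chair and a,a in the other.
Chair I (cyano axial, hydroxyl axial): E = 3.64 kJ/mol.
Chair II (cyano equatorial, hydroxyl equatorial): E = 0.00 kJ/mol.
ΔE = 3.64 − 0.00 = 3.64 kJ/mol; chair II is more stable.

3.64 kJ/mol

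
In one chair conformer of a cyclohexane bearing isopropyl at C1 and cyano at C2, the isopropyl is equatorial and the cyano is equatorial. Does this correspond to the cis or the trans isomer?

C1 and C2 have opposite parity, so their axial bonds point in opposite directions.
With opposite-parity carbons, two substituents on the same face are one axial and one equatorial; opposite faces give both axial or both equatorial.
Here the groups are equatorial/equatorial → opposite face → trans.

trans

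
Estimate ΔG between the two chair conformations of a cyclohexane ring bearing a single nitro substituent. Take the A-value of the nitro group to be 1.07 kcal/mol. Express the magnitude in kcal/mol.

A monosubstituted cyclohexane has one chair with the nitro group axial (E = A = 1.07 kcal/mol) and one with it equatorial (E = 0).
ΔE = 1.07 − 0 = 1.07 kcal/mol.

1.07 kcal/mol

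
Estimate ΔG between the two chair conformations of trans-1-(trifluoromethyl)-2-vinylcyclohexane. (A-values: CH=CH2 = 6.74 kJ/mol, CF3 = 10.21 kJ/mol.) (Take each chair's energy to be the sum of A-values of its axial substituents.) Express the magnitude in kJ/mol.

C1 and C2 have opposite parity, so for the trans isomer the two substituents are e,e in one chair and a,a in the other.
Chair I (vinyl axial, trifluoromethyl axial): E = 16.95 kJ/mol.
Chair II (vinyl equatorial, trifluoromethyl equatorial): E = 0.00 kJ/mol.
ΔE = 16.95 − 0.00 = 16.95 kJ/mol; chair II is more stable.

16.95 kJ/mol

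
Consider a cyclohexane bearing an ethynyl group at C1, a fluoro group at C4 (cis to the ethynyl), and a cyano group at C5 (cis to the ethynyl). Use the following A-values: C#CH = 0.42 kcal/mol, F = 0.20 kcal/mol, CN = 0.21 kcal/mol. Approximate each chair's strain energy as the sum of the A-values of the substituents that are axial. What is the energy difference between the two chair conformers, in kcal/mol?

Chair I (ethynyl axial, fluoro equatorial, cyano axial): E = 0.63 kcal/mol.
Chair II (ethynyl equatorial, fluoro axial, cyano equatorial): E = 0.20 kcal/mol.
ΔE = 0.63 − 0.20 = 0.43 kcal/mol; chair II is more stable.

0.43 kcal/mol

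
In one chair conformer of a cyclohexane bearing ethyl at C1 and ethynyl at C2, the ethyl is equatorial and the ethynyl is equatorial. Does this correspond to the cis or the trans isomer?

C1 and C2 have opposite parity, so their axial bonds point in opposite directions.
With opposite-parity carbons, two substituents on the same face are one axial and one equatorial; opposite faces give both axial or both equatorial.
Here the groups are equatorial/equatorial → opposite face → trans.

trans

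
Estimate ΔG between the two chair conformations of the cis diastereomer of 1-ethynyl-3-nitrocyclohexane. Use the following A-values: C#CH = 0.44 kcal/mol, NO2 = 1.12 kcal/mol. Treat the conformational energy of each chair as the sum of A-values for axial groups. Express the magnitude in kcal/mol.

1.56 kcal/mol

C1 and C3 have the same parity, so for the cis isomer the two substituents are e,e in one chair and a,a in the other.
Chair I (ethynyl axial, nitro axial): E = 1.56 kcal/mol.
Chair II (ethynyl equatorial, nitro equatorial): E = 0.00 kcal/mol.
ΔE = 1.56 − 0.00 = 1.56 kcal/mol; chair II is more stable.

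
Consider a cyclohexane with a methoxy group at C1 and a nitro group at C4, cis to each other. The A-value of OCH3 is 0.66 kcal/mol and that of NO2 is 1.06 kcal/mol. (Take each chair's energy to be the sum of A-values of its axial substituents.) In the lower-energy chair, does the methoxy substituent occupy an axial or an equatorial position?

axial

C1 and C4 have opposite parity, so for the cis isomer the two substituents are one axial and one equatorial in each chair.
Chair I (methoxy axial, nitro equatorial): E = 0.66 kcal/mol.
Chair II (methoxy equatorial, nitro axial): E = 1.06 kcal/mol.
Chair I is the more stable (lower-energy) conformer, and in that chair the methoxy group is axial.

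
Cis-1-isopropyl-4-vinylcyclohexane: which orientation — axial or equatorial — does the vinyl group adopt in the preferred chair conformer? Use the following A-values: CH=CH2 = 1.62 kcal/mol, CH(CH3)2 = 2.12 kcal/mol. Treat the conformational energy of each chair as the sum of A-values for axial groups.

axial

C1 and C4 have opposite parity, so for the cis isomer the two substituents are one axial and one equatorial in each chair.
Chair I (vinyl axial, isopropyl equatorial): E = 1.62 kcal/mol.
Chair II (vinyl equatorial, isopropyl axial): E = 2.12 kcal/mol.
Chair I is the more stable (lower-energy) conformer, and in that chair the vinyl group is axial.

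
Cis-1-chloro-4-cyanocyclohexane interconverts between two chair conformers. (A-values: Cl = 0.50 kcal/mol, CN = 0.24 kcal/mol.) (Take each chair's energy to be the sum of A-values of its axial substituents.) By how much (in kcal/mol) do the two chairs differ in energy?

C1 and C4 have opposite parity, so for the cis isomer the two substituents are one axial and one equatorial in each chair.
Chair I (chloro axial, cyano equatorial): E = 0.50 kcal/mol.
Chair II (chloro equatorial, cyano axial): E = 0.24 kcal/mol.
ΔE = 0.50 − 0.24 = 0.26 kcal/mol; chair II is more stable.

0.26 kcal/mol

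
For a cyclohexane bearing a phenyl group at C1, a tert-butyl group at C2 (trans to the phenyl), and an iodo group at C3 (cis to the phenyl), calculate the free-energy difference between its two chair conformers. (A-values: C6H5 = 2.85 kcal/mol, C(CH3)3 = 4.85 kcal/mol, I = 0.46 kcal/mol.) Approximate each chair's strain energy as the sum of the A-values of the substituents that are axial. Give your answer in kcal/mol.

8.16 kcal/mol

Chair I (phenyl axial, tert-butyl axial, iodo axial): E = 8.16 kcal/mol.
Chair II (phenyl equatorial, tert-butyl equatorial, iodo equatorial): E = 0.00 kcal/mol.
ΔE = 8.16 − 0.00 = 8.16 kcal/mol; chair II is more stable.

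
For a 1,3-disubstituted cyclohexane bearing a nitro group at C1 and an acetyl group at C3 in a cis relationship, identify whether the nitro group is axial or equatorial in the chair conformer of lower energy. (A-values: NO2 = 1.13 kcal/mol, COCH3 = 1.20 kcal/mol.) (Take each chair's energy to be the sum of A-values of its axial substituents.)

C1 and C3 have the same parity, so for the cis isomer the two substituents are e,e in one chair and a,a in the other.
Chair I (nitro axial, acetyl axial): E = 2.33 kcal/mol.
Chair II (nitro equatorial, acetyl equatorial): E = 0.00 kcal/mol.
Chair II is the more stable (lower-energy) conformer, and in that chair the nitro group is equatorial.

equatorial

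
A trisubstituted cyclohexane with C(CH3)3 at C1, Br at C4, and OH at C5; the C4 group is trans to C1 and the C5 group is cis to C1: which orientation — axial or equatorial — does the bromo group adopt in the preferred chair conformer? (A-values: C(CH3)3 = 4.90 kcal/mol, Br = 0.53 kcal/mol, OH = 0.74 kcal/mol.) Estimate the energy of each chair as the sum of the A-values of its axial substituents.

Chair I (tert-butyl axial, bromo axial, hydroxyl axial): E = 6.17 kcal/mol.
Chair II (tert-butyl equatorial, bromo equatorial, hydroxyl equatorial): E = 0.00 kcal/mol.
Chair II is the more stable (lower-energy) conformer, and in that chair the bromo group is equatorial.

equatorial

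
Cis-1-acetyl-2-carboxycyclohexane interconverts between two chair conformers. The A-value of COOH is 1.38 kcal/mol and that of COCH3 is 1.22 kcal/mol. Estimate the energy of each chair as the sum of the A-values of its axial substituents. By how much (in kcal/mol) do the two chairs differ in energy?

0.16 kcal/mol

C1 and C2 have opposite parity, so for the cis isomer the two substituents are one axial and one equatorial in each chair.
Chair I (carboxyl axial, acetyl equatorial): E = 1.38 kcal/mol.
Chair II (carboxyl equatorial, acetyl axial): E = 1.22 kcal/mol.
ΔE = 1.38 − 1.22 = 0.16 kcal/mol; chair II is more stable.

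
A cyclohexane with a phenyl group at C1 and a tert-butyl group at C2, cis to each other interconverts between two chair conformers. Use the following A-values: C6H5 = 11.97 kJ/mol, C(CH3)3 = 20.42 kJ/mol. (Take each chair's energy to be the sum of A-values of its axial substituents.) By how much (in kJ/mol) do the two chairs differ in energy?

8.45 kJ/mol

C1 and C2 have opposite parity, so for the cis isomer the two substituents are one axial and one equatorial in each chair.
Chair I (phenyl axial, tert-butyl equatorial): E = 11.97 kJ/mol.
Chair II (phenyl equatorial, tert-butyl axial): E = 20.42 kJ/mol.
ΔE = 20.42 − 11.97 = 8.45 kJ/mol; chair I is more stable.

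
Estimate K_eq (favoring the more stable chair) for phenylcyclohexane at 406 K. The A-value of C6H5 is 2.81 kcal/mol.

One chair has the phenyl group axial (E = 2.81 kcal/mol) and the other has it equatorial (E = 0).
ΔG = 2.81 kcal/mol between the two chairs.
K = exp(ΔG/RT) with R = 1.987×10⁻³ kcal mol⁻¹ K⁻¹ and T = 406 K gives K ≈ 32.6.

K ≈ 32.6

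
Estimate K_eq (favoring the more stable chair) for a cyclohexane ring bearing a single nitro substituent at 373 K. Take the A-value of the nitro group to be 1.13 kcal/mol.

K ≈ 4.59

One chair has the nitro group axial (E = 1.13 kcal/mol) and the other has it equatorial (E = 0).
ΔG = 1.13 kcal/mol between the two chairs.
K = exp(ΔG/RT) with R = 1.987×10⁻³ kcal mol⁻¹ K⁻¹ and T = 373 K gives K ≈ 4.59.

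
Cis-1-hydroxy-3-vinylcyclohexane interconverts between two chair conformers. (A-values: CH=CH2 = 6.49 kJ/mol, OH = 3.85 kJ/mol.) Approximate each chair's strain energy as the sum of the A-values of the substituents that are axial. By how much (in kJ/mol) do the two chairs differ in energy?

10.34 kJ/mol

C1 and C3 have the same parity, so for the cis isomer the two substituents are e,e in one chair and a,a in the other.
Chair I (vinyl axial, hydroxyl axial): E = 10.34 kJ/mol.
Chair II (vinyl equatorial, hydroxyl equatorial): E = 0.00 kJ/mol.
ΔE = 10.34 − 0.00 = 10.34 kJ/mol; chair II is more stable.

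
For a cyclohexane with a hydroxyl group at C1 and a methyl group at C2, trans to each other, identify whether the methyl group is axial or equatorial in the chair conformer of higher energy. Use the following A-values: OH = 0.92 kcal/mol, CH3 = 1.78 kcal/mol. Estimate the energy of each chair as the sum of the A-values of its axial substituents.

axial

C1 and C2 have opposite parity, so for the trans isomer the two substituents are e,e in one chair and a,a in the other.
Chair I (hydroxyl axial, methyl axial): E = 2.70 kcal/mol.
Chair II (hydroxyl equatorial, methyl equatorial): E = 0.00 kcal/mol.
Chair I is the less stable (higher-energy) conformer, and in that chair the methyl group is axial.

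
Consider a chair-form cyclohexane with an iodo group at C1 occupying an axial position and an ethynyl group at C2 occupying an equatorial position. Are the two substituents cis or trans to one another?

C1 and C2 have opposite parity, so their axial bonds point in opposite directions.
With opposite-parity carbons, two substituents on the same face are one axial and one equatorial; opposite faces give both axial or both equatorial.
Here the groups are axial/equatorial → same face → cis.

cis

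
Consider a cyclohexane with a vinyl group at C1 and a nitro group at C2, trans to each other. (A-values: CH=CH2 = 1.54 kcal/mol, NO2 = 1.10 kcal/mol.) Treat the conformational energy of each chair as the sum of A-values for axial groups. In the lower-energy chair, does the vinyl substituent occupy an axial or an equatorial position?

C1 and C2 have opposite parity, so for the trans isomer the two substituents are e,e in one chair and a,a in the other.
Chair I (vinyl axial, nitro axial): E = 2.64 kcal/mol.
Chair II (vinyl equatorial, nitro equatorial): E = 0.00 kcal/mol.
Chair II is the more stable (lower-energy) conformer, and in that chair the vinyl group is equatorial.

equatorial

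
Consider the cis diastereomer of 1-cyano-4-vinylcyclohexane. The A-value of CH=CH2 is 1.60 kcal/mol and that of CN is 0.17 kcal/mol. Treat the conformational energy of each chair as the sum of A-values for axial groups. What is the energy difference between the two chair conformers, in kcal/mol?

1.43 kcal/mol

C1 and C4 have opposite parity, so for the cis isomer the two substituents are one axial and one equatorial in each chair.
Chair I (vinyl axial, cyano equatorial): E = 1.60 kcal/mol.
Chair II (vinyl equatorial, cyano axial): E = 0.17 kcal/mol.
ΔE = 1.60 − 0.17 = 1.43 kcal/mol; chair II is more stable.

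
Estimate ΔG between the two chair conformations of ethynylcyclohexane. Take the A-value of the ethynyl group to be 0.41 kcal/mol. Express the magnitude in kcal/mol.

A monosubstituted cyclohexane has one chair with the ethynyl group axial (E = A = 0.41 kcal/mol) and one with it equatorial (E = 0).
ΔE = 0.41 − 0 = 0.41 kcal/mol.

0.41 kcal/mol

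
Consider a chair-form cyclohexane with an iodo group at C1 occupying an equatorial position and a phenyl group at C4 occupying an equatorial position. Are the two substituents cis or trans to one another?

trans

C1 and C4 have opposite parity, so their axial bonds point in opposite directions.
With opposite-parity carbons, two substituents on the same face are one axial and one equatorial; opposite faces give both axial or both equatorial.
Here the groups are equatorial/equatorial → opposite face → trans.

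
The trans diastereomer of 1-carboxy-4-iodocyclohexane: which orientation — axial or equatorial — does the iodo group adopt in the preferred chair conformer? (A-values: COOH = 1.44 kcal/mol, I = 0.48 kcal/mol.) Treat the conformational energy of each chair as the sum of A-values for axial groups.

equatorial

C1 and C4 have opposite parity, so for the trans isomer the two substituents are e,e in one chair and a,a in the other.
Chair I (carboxyl axial, iodo axial): E = 1.92 kcal/mol.
Chair II (carboxyl equatorial, iodo equatorial): E = 0.00 kcal/mol.
Chair II is the more stable (lower-energy) conformer, and in that chair the iodo group is equatorial.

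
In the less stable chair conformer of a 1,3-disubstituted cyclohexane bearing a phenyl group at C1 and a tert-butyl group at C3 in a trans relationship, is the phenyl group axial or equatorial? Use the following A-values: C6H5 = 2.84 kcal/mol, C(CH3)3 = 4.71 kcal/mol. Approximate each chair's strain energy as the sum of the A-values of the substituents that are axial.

equatorial

C1 and C3 have the same parity, so for the trans isomer the two substituents are one axial and one equatorial in each chair.
Chair I (phenyl axial, tert-butyl equatorial): E = 2.84 kcal/mol.
Chair II (phenyl equatorial, tert-butyl axial): E = 4.71 kcal/mol.
Chair II is the less stable (higher-energy) conformer, and in that chair the phenyl group is equatorial.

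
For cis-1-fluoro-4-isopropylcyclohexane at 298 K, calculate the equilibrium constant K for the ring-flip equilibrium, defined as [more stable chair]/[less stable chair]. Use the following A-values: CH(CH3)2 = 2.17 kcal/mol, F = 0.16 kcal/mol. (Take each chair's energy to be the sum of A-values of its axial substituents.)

K ≈ 29.8

C1 and C4 have opposite parity, so for the cis isomer the two substituents are one axial and one equatorial in each chair.
Chair I (isopropyl axial, fluoro equatorial): E = 2.17 kcal/mol; chair II (isopropyl equatorial, fluoro axial): E = 0.16 kcal/mol.
ΔG = 2.01 kcal/mol between the two chairs.
K = exp(ΔG/RT) with R = 1.987×10⁻³ kcal mol⁻¹ K⁻¹ and T = 298 K gives K ≈ 29.8.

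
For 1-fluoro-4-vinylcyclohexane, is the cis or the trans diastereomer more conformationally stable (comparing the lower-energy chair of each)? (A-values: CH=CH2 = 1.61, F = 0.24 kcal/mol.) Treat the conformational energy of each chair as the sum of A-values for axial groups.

At 1,4 positions (parity opposite): cis → (a,e or e,a); trans → (e,e or a,a).
Best chair for cis: E = 0.24 kcal/mol; best chair for trans: E = 0.00 kcal/mol.
The trans isomer is lower by 0.24 kcal/mol.

trans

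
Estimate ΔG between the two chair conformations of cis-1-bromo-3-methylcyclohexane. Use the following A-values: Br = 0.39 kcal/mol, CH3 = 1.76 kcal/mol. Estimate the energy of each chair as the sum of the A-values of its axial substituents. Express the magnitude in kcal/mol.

C1 and C3 have the same parity, so for the cis isomer the two substituents are e,e in one chair and a,a in the other.
Chair I (bromo axial, methyl axial): E = 2.15 kcal/mol.
Chair II (bromo equatorial, methyl equatorial): E = 0.00 kcal/mol.
ΔE = 2.15 − 0.00 = 2.15 kcal/mol; chair II is more stable.

2.15 kcal/mol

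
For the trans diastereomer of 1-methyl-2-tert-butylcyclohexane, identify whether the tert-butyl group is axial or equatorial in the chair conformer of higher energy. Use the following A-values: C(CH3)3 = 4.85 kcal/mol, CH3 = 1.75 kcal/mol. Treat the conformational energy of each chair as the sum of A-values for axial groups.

C1 and C2 have opposite parity, so for the trans isomer the two substituents are e,e in one chair and a,a in the other.
Chair I (tert-butyl axial, methyl axial): E = 6.60 kcal/mol.
Chair II (tert-butyl equatorial, methyl equatorial): E = 0.00 kcal/mol.
Chair I is the less stable (higher-energy) conformer, and in that chair the tert-butyl group is axial.

axial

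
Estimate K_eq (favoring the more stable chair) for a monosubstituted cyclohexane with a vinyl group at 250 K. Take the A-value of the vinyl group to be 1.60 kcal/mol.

K ≈ 25.1

One chair has the vinyl group axial (E = 1.60 kcal/mol) and the other has it equatorial (E = 0).
ΔG = 1.60 kcal/mol between the two chairs.
K = exp(ΔG/RT) with R = 1.987×10⁻³ kcal mol⁻¹ K⁻¹ and T = 250 K gives K ≈ 25.1.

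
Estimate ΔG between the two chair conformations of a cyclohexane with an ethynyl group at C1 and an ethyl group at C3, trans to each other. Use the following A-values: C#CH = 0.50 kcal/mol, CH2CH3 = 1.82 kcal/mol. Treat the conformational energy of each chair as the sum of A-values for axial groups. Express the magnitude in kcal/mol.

1.32 kcal/mol

C1 and C3 have the same parity, so for the trans isomer the two substituents are one axial and one equatorial in each chair.
Chair I (ethynyl axial, ethyl equatorial): E = 0.50 kcal/mol.
Chair II (ethynyl equatorial, ethyl axial): E = 1.82 kcal/mol.
ΔE = 1.82 − 0.50 = 1.32 kcal/mol; chair I is more stable.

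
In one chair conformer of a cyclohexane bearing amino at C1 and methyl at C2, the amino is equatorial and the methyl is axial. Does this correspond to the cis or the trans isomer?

C1 and C2 have opposite parity, so their axial bonds point in opposite directions.
With opposite-parity carbons, two substituents on the same face are one axial and one equatorial; opposite faces give both axial or both equatorial.
Here the groups are equatorial/axial → same face → cis.

cis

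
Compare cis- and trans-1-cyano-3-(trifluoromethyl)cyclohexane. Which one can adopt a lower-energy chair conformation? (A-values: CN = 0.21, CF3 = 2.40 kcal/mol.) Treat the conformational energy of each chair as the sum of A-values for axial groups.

cis

At 1,3 positions (parity same): cis → (e,e or a,a); trans → (a,e or e,a).
Best chair for cis: E = 0.00 kcal/mol; best chair for trans: E = 0.21 kcal/mol.
The cis isomer is lower by 0.21 kcal/mol.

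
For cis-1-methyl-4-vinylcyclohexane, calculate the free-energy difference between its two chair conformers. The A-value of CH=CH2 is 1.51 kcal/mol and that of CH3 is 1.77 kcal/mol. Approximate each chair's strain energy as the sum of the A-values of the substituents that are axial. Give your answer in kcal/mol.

0.26 kcal/mol

C1 and C4 have opposite parity, so for the cis isomer the two substituents are one axial and one equatorial in each chair.
Chair I (vinyl axial, methyl equatorial): E = 1.51 kcal/mol.
Chair II (vinyl equatorial, methyl axial): E = 1.77 kcal/mol.
ΔE = 1.77 − 1.51 = 0.26 kcal/mol; chair I is more stable.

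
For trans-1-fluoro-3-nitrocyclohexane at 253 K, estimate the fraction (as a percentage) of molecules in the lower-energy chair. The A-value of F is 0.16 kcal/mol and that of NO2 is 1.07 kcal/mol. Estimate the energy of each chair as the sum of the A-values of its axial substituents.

85.9%

C1 and C3 have the same parity, so for the trans isomer the two substituents are one axial and one equatorial in each chair.
Chair I (fluoro axial, nitro equatorial): E = 0.16 kcal/mol; chair II (fluoro equatorial, nitro axial): E = 1.07 kcal/mol.
ΔG = 0.91 kcal/mol between the two chairs.
K = exp(ΔG/RT) with R = 1.987×10⁻³ kcal mol⁻¹ K⁻¹ and T = 253 K gives K ≈ 6.11.
Fraction in the lower-energy chair = K/(K+1) = 85.9%.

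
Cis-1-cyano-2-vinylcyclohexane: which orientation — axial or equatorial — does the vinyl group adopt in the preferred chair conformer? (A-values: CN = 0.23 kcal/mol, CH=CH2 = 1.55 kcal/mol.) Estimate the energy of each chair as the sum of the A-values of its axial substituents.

C1 and C2 have opposite parity, so for the cis isomer the two substituents are one axial and one equatorial in each chair.
Chair I (cyano axial, vinyl equatorial): E = 0.23 kcal/mol.
Chair II (cyano equatorial, vinyl axial): E = 1.55 kcal/mol.
Chair I is the more stable (lower-energy) conformer, and in that chair the vinyl group is equatorial.

equatorial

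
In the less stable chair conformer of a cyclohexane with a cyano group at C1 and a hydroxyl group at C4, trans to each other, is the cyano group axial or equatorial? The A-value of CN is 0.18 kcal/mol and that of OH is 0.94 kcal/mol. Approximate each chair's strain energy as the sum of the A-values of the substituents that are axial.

axial

C1 and C4 have opposite parity, so for the trans isomer the two substituents are e,e in one chair and a,a in the other.
Chair I (cyano axial, hydroxyl axial): E = 1.12 kcal/mol.
Chair II (cyano equatorial, hydroxyl equatorial): E = 0.00 kcal/mol.
Chair I is the less stable (higher-energy) conformer, and in that chair the cyano group is axial.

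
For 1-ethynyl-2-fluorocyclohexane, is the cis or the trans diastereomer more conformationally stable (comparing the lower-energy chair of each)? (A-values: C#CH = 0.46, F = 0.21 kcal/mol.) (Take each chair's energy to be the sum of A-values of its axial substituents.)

trans

At 1,2 positions (parity opposite): cis → (a,e or e,a); trans → (e,e or a,a).
Best chair for cis: E = 0.21 kcal/mol; best chair for trans: E = 0.00 kcal/mol.
The trans isomer is lower by 0.21 kcal/mol.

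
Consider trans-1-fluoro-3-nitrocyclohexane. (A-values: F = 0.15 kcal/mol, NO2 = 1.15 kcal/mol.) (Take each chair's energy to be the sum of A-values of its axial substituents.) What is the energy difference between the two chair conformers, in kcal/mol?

1.00 kcal/mol

C1 and C3 have the same parity, so for the trans isomer the two substituents are one axial and one equatorial in each chair.
Chair I (fluoro axial, nitro equatorial): E = 0.15 kcal/mol.
Chair II (fluoro equatorial, nitro axial): E = 1.15 kcal/mol.
ΔE = 1.15 − 0.15 = 1.00 kcal/mol; chair I is more stable.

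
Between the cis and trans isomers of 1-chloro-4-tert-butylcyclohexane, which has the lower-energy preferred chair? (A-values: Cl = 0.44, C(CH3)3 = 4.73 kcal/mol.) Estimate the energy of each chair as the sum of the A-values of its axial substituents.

trans

At 1,4 positions (parity opposite): cis → (a,e or e,a); trans → (e,e or a,a).
Best chair for cis: E = 0.44 kcal/mol; best chair for trans: E = 0.00 kcal/mol.
The trans isomer is lower by 0.44 kcal/mol.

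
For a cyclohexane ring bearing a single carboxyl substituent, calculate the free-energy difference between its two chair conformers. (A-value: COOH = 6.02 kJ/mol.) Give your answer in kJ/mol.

6.02 kJ/mol

A monosubstituted cyclohexane has one chair with the carboxyl group axial (E = A = 6.02 kJ/mol) and one with it equatorial (E = 0).
ΔE = 6.02 − 0 = 6.02 kJ/mol.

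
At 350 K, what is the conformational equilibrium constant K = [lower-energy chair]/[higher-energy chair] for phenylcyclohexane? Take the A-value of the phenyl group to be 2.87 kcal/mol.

One chair has the phenyl group axial (E = 2.87 kcal/mol) and the other has it equatorial (E = 0).
ΔG = 2.87 kcal/mol between the two chairs.
K = exp(ΔG/RT) with R = 1.987×10⁻³ kcal mol⁻¹ K⁻¹ and T = 350 K gives K ≈ 62.

K ≈ 62.0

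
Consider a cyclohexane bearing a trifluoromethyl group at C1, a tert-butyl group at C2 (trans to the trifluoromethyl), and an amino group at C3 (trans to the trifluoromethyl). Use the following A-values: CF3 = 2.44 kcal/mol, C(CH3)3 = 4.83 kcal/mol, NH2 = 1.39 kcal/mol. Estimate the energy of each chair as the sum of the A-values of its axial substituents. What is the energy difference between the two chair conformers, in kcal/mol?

5.88 kcal/mol

Chair I (trifluoromethyl axial, tert-butyl axial, amino equatorial): E = 7.27 kcal/mol.
Chair II (trifluoromethyl equatorial, tert-butyl equatorial, amino axial): E = 1.39 kcal/mol.
ΔE = 7.27 − 1.39 = 5.88 kcal/mol; chair II is more stable.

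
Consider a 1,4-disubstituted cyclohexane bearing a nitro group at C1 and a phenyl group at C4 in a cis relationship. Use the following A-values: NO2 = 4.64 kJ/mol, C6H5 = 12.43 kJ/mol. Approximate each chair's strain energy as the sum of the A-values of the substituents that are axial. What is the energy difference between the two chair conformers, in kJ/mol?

C1 and C4 have opposite parity, so for the cis isomer the two substituents are one axial and one equatorial in each chair.
Chair I (nitro axial, phenyl equatorial): E = 4.64 kJ/mol.
Chair II (nitro equatorial, phenyl axial): E = 12.43 kJ/mol.
ΔE = 12.43 − 4.64 = 7.79 kJ/mol; chair I is more stable.

7.79 kJ/mol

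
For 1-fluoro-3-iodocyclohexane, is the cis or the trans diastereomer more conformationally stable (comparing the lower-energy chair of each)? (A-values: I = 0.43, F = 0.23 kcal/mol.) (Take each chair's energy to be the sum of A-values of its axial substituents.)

cis

At 1,3 positions (parity same): cis → (e,e or a,a); trans → (a,e or e,a).
Best chair for cis: E = 0.00 kcal/mol; best chair for trans: E = 0.23 kcal/mol.
The cis isomer is lower by 0.23 kcal/mol.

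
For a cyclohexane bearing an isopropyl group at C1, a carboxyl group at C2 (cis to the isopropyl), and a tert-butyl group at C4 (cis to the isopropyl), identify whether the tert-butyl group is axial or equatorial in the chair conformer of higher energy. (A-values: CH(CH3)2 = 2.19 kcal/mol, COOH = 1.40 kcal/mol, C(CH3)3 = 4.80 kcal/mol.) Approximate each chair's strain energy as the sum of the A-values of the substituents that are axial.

Chair I (isopropyl axial, carboxyl equatorial, tert-butyl equatorial): E = 2.19 kcal/mol.
Chair II (isopropyl equatorial, carboxyl axial, tert-butyl axial): E = 6.20 kcal/mol.
Chair II is the less stable (higher-energy) conformer, and in that chair the tert-butyl group is axial.

axial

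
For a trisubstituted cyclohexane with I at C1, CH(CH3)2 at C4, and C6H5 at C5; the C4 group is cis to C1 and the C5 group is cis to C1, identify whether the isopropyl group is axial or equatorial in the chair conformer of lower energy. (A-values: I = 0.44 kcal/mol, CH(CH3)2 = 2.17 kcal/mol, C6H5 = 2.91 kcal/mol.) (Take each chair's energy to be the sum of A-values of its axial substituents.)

Chair I (iodo axial, isopropyl equatorial, phenyl axial): E = 3.35 kcal/mol.
Chair II (iodo equatorial, isopropyl axial, phenyl equatorial): E = 2.17 kcal/mol.
Chair II is the more stable (lower-energy) conformer, and in that chair the isopropyl group is axial.

axial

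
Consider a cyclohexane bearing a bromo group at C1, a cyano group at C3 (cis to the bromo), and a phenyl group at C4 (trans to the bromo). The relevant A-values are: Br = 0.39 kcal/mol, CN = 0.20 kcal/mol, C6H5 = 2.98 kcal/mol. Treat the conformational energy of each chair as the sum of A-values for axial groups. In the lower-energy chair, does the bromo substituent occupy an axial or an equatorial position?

equatorial

Chair I (bromo axial, cyano axial, phenyl axial): E = 3.57 kcal/mol.
Chair II (bromo equatorial, cyano equatorial, phenyl equatorial): E = 0.00 kcal/mol.
Chair II is the more stable (lower-energy) conformer, and in that chair the bromo group is equatorial.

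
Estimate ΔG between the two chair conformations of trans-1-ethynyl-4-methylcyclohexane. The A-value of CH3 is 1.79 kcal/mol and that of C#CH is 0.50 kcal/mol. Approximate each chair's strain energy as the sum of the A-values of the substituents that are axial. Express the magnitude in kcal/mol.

C1 and C4 have opposite parity, so for the trans isomer the two substituents are e,e in one chair and a,a in the other.
Chair I (methyl axial, ethynyl axial): E = 2.29 kcal/mol.
Chair II (methyl equatorial, ethynyl equatorial): E = 0.00 kcal/mol.
ΔE = 2.29 − 0.00 = 2.29 kcal/mol; chair II is more stable.

2.29 kcal/mol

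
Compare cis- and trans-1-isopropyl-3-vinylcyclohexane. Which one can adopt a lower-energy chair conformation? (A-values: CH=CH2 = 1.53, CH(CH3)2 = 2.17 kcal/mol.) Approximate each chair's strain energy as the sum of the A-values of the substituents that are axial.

At 1,3 positions (parity same): cis → (e,e or a,a); trans → (a,e or e,a).
Best chair for cis: E = 0.00 kcal/mol; best chair for trans: E = 1.53 kcal/mol.
The cis isomer is lower by 1.53 kcal/mol.

cis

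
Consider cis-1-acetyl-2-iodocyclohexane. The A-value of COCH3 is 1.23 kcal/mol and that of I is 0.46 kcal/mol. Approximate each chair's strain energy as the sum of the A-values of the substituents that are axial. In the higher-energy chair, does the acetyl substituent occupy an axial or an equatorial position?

C1 and C2 have opposite parity, so for the cis isomer the two substituents are one axial and one equatorial in each chair.
Chair I (acetyl axial, iodo equatorial): E = 1.23 kcal/mol.
Chair II (acetyl equatorial, iodo axial): E = 0.46 kcal/mol.
Chair I is the less stable (higher-energy) conformer, and in that chair the acetyl group is axial.

axial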